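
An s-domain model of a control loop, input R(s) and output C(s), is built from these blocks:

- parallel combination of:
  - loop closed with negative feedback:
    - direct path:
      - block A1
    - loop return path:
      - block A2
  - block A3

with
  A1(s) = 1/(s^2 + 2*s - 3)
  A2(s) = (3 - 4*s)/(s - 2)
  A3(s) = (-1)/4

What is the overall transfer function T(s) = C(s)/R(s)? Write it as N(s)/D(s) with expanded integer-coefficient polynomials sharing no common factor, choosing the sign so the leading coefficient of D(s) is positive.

Step 1: feedback reduction of A1, A2, giving (s - 2)/(s^3 - 11*s + 9)
Step 2: reduce the parallel group [A1/(1+A1*A2)], A3: this yields T(s), and no further normalization is needed

Answer: (-s^3 + 15*s - 17)/(4*s^3 - 44*s + 36)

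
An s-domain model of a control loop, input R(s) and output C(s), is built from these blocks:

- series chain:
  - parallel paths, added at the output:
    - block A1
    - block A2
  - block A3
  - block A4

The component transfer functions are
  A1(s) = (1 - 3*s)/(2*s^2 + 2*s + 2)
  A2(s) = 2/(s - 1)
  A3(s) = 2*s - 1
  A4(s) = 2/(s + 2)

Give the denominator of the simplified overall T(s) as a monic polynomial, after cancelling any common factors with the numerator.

The answer is s^4 + 2*s^3 - s - 2.

Reasoning:
Step 1. reduce the parallel group A1, A2 -> (s^2 + 8*s + 3)/(2*s^3 - 2)
Step 2. series reduction of (A1+A2), A3, A4 -> (2*s^3 + 15*s^2 - 2*s - 3)/(s^4 + 2*s^3 - s - 2)
That last expression is T(s), already simplified, and its denominator is already monic.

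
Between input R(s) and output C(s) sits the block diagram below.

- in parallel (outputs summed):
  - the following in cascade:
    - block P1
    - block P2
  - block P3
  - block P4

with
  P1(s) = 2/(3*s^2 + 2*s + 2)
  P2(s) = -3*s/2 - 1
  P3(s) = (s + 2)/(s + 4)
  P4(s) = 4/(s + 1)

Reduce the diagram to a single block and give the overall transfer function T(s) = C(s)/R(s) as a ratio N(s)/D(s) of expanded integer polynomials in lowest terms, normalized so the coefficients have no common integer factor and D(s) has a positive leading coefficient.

[1] multiply P1, P2 (series); result (-3*s - 2)/(3*s^2 + 2*s + 2)
[2] sum the parallel branches (P1*P2), P3, P4, giving the overall T(s)

Answer: (3*s^4 + 20*s^3 + 53*s^2 + 28*s + 28)/(3*s^4 + 17*s^3 + 24*s^2 + 18*s + 8)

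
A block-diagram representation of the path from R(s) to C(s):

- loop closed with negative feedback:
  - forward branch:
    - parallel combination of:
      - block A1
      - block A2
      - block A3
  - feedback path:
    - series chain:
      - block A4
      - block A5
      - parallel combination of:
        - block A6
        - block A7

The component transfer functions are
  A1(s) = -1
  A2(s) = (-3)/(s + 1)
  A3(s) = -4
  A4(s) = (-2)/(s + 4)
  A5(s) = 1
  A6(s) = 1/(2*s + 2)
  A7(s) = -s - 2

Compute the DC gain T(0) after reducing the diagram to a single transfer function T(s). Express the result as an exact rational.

The answer is 8/5.

Reasoning:
[1] sum the parallel branches A1, A2, A3; result (-5*s - 8)/(s + 1)
[2] reduce the parallel group A6, A7; result (-2*s^2 - 6*s - 3)/(2*s + 2)
[3] reduce the series chain A4, A5, (A6+A7); result (2*s^2 + 6*s + 3)/(s^2 + 5*s + 4)
[4] feedback reduction of (A1+A2+A3), (A4*A5*(A6+A7)); result (5*s^3 + 33*s^2 + 60*s + 32)/(9*s^3 + 40*s^2 + 54*s + 20)
That last expression is T(s); at s = 0 only the constant terms survive, so T(0) = 32/20 = 8/5.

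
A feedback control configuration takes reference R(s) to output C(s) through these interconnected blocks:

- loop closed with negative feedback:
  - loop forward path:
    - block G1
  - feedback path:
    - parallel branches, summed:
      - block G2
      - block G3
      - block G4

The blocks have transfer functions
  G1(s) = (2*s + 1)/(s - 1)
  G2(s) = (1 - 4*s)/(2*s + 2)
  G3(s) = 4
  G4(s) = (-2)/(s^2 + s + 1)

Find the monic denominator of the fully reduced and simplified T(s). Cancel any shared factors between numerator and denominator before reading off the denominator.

Answer: s^4 + 16*s^3/5 + 31*s^2/10 + 17*s/10 + 3/10

Working:
Step 1 - parallel reduction of G2, G3, G4: (4*s^3 + 13*s^2 + 9*s + 5)/(2*s^3 + 4*s^2 + 4*s + 2)
Step 2 - reduce the feedback loop with forward G1 and return (G2+G3+G4): (4*s^4 + 10*s^3 + 12*s^2 + 8*s + 2)/(10*s^4 + 32*s^3 + 31*s^2 + 17*s + 3)
That last expression is T(s), already simplified. Scaling its denominator by 1/10 (the reciprocal of the leading coefficient) yields the monic denominator.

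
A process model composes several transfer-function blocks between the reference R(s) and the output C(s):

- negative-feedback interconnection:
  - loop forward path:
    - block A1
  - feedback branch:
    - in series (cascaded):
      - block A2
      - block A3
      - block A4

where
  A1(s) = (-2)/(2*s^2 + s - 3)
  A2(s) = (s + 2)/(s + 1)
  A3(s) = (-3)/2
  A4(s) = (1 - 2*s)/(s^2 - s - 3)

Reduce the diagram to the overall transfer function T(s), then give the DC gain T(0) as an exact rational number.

The answer is 2/5.

Reasoning:
[1] combine A2, A3, A4 in series = (6*s^2 + 9*s - 6)/(2*s^3 - 8*s - 6)
[2] reduce the feedback loop with forward A1 and return (A2*A3*A4) = (-2*s^3 + 8*s + 6)/(2*s^5 + s^4 - 11*s^3 - 16*s^2 + 15)
The step-2 result is T(s). Setting s = 0: T(0) = 6/15 = 2/5.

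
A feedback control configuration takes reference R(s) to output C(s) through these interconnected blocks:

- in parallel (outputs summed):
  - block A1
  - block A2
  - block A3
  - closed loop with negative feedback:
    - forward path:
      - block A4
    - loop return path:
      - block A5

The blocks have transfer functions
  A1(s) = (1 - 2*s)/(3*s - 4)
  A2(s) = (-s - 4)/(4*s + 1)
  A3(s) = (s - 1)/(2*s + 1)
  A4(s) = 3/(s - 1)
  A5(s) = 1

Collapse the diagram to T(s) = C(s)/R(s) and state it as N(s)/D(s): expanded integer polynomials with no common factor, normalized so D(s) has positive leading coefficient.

(1) close the feedback loop around A4, A5, giving 3/(s + 2)
(2) combine A1, A2, A3, [A4/(1+A4*A5)] in parallel - this is the overall T(s), already in the required normalized form

Answer: (-10*s^4 + 4*s^3 - 101*s^2 + 32*s + 30)/(24*s^4 + 34*s^3 - 49*s^2 - 46*s - 8)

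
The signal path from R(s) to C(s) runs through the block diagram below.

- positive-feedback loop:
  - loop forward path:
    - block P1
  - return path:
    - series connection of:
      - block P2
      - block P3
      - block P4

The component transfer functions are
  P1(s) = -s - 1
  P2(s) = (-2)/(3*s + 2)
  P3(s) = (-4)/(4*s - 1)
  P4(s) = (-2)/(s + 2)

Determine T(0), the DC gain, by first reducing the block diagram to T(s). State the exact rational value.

(1) reduce the series chain P2, P3, P4 -> (-16)/(12*s^3 + 29*s^2 + 8*s - 4)
(2) reduce the feedback loop with forward P1 and return (P2*P3*P4) -> (-12*s^4 - 41*s^3 - 37*s^2 - 4*s + 4)/(12*s^3 + 29*s^2 - 8*s - 20)
The step-2 result is T(s). Setting s = 0: T(0) = 4/(-20) = -1/5.

Final answer: -1/5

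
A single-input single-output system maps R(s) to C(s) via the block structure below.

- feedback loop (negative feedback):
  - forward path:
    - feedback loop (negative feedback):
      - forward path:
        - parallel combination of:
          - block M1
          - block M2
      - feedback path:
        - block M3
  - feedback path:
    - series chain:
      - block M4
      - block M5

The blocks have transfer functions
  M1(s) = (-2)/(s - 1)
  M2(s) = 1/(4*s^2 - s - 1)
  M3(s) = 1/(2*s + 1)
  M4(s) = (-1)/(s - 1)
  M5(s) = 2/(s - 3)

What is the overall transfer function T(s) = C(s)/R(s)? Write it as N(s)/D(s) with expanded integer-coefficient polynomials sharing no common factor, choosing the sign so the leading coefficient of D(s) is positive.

Step 1: add M1, M2 (parallel) -> (-8*s^2 + 3*s + 1)/(4*s^3 - 5*s^2 + 1)
Step 2: reduce the feedback loop with forward (M1+M2) and return M3 -> (-16*s^3 - 2*s^2 + 5*s + 1)/(8*s^4 - 6*s^3 - 13*s^2 + 5*s + 2)
Step 3: reduce the series chain M4, M5 -> (-2)/(s^2 - 4*s + 3)
Step 4: collapse the loop ([(M1+M2)/(1+(M1+M2)*M3)] forward, (M4*M5) return); the result is T(s) itself (integer coefficients, no common factor, positive leading denominator coefficient)

Final answer: (-16*s^5 + 62*s^4 - 35*s^3 - 25*s^2 + 11*s + 3)/(8*s^6 - 38*s^5 + 35*s^4 + 71*s^3 - 53*s^2 - 3*s + 4)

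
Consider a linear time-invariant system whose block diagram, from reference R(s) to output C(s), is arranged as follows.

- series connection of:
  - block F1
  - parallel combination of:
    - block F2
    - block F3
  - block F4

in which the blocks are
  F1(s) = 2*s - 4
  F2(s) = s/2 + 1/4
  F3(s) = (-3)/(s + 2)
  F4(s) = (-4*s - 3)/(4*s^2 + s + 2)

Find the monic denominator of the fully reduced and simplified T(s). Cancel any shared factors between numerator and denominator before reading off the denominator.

Step 1 - reduce the parallel group F2, F3 = (2*s^2 + 5*s - 10)/(4*s + 8)
Step 2 - reduce the series chain F1, (F2+F3), F4 = (-8*s^4 - 10*s^3 + 77*s^2 - 20*s - 60)/(8*s^3 + 18*s^2 + 8*s + 8)
The result of step 2 is T(s) in lowest terms. Its denominator has leading coefficient 8; dividing the denominator through by 8 makes it monic.

Hence the answer: s^3 + 9*s^2/4 + s + 1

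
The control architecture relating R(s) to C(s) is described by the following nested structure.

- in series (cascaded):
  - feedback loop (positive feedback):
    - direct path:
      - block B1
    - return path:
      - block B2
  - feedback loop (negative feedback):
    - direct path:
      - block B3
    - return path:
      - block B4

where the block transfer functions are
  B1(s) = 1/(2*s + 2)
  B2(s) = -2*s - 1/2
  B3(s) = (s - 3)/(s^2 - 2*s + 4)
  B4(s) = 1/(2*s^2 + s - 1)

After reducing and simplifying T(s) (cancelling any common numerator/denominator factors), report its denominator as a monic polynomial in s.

Step 1. collapse the loop (B1 forward, B2 return) -> 2/(8*s + 5)
Step 2. apply the feedback formula to B3, B4 -> (2*s^3 - 5*s^2 - 4*s + 3)/(2*s^4 - 3*s^3 + 5*s^2 + 7*s - 7)
Step 3. multiply [B1/(1-B1*B2)], [B3/(1+B3*B4)] (series) -> (4*s^3 - 10*s^2 - 8*s + 6)/(16*s^5 - 14*s^4 + 25*s^3 + 81*s^2 - 21*s - 35)
Step 3 gives the fully reduced T(s), with no common factor left to cancel. The denominator's leading coefficient is 16, so divide each of its coefficients by 16 to get the monic form.

Answer: s^5 - 7*s^4/8 + 25*s^3/16 + 81*s^2/16 - 21*s/16 - 35/16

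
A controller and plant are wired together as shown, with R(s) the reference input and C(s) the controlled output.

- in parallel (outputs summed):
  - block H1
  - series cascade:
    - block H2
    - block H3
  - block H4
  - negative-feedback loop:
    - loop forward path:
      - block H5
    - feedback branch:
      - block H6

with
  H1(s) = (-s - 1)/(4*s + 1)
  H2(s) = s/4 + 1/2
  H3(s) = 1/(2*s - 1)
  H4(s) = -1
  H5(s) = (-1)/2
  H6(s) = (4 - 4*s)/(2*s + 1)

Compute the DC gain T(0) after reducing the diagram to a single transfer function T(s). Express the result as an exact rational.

Reducing step by step:

(1) cascade H2, H3, giving (s + 2)/(8*s - 4)
(2) collapse the loop (H5 forward, H6 return), giving (-2*s - 1)/(8*s - 2)
(3) combine H1, (H2*H3), H4, [H5/(1+H5*H6)] in parallel, giving (-176*s^3 + 80*s^2 + 35*s - 8)/(128*s^3 - 64*s^2 - 8*s + 4)
Evaluating the step-3 result (the overall T(s)) at s = 0 gives T(0) = -8/4 = -2.

Answer: -2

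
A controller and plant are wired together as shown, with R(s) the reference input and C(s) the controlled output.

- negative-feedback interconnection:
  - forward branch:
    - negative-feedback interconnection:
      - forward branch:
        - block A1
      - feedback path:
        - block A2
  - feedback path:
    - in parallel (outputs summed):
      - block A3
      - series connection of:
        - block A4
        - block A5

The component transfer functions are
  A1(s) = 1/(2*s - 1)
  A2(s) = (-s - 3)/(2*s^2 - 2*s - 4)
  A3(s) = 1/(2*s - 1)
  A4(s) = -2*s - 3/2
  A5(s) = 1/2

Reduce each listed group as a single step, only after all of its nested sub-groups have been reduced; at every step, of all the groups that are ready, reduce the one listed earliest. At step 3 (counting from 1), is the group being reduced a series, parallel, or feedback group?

Step 1 - close the feedback loop around A1, A2
Step 2 - multiply A4, A5 (series)
Step 3 - combine A3, (A4*A5) in parallel
Step 4 - apply the feedback formula to [A1/(1+A1*A2)], (A3+(A4*A5))
The group at step 3 is a parallel group.

Hence the answer: parallel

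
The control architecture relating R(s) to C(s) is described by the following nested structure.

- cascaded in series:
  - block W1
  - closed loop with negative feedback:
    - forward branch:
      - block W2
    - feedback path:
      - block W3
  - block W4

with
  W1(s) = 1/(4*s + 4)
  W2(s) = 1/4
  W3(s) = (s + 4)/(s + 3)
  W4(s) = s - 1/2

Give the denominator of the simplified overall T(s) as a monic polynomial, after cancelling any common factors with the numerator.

Step 1. apply the feedback formula to W2, W3; result (s + 3)/(5*s + 16)
Step 2. series reduction of W1, [W2/(1+W2*W3)], W4; result (2*s^2 + 5*s - 3)/(40*s^2 + 168*s + 128)
Step 2 gives the fully reduced T(s), with no common factor left to cancel. The denominator's leading coefficient is 40, so divide each of its coefficients by 40 to get the monic form.

Hence the answer: s^2 + 21*s/5 + 16/5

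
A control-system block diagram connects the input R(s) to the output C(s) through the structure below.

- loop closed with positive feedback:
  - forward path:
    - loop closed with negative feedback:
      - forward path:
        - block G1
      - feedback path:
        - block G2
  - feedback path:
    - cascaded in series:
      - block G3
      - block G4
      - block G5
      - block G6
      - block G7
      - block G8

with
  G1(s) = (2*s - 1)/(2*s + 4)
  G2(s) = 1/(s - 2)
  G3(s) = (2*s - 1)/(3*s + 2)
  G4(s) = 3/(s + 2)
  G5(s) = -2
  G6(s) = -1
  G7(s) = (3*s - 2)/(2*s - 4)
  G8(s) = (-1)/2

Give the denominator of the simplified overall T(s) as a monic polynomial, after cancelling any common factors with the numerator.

[1] close the feedback loop around G1, G2 = (2*s^2 - 5*s + 2)/(2*s^2 + 2*s - 9)
[2] combine G3, G4, G5, G6, G7, G8 in series = (-18*s^2 + 21*s - 6)/(6*s^3 + 4*s^2 - 24*s - 16)
[3] feedback reduction of [G1/(1+G1*G2)], (G3*G4*G5*G6*G7*G8) = (12*s^4 + 2*s^3 - 52*s^2 - 8*s + 16)/(12*s^4 + 80*s^3 - 66*s^2 - 95*s - 78)
The result of step 3 is T(s) in lowest terms. Its denominator has leading coefficient 12; dividing the denominator through by 12 makes it monic.

Hence the answer: s^4 + 20*s^3/3 - 11*s^2/2 - 95*s/12 - 13/2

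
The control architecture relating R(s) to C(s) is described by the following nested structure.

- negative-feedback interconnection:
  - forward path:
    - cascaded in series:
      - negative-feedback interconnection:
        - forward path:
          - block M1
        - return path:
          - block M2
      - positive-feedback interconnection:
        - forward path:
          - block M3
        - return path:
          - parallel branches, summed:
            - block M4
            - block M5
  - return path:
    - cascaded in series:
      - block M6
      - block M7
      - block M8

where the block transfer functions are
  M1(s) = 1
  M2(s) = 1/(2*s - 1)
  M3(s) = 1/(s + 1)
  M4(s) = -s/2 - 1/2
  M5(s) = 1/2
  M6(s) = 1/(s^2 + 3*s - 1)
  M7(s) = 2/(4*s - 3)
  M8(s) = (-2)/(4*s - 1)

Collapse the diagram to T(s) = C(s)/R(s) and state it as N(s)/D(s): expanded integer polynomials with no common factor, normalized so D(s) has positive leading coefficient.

Step 1: close the feedback loop around M1, M2: (2*s - 1)/(2*s)
Step 2: reduce the parallel group M4, M5: (-s)/2
Step 3: close the feedback loop around M3, (M4+M5): 2/(3*s + 2)
Step 4: multiply [M1/(1+M1*M2)], [M3/(1-M3*(M4+M5))] (series): (2*s - 1)/(3*s^2 + 2*s)
Step 5: reduce the series chain M6, M7, M8: (-4)/(16*s^4 + 32*s^3 - 61*s^2 + 25*s - 3)
Step 6: apply the feedback formula to ([M1/(1+M1*M2)]*[M3/(1-M3*(M4+M5))]), (M6*M7*M8); the result is T(s) itself (integer coefficients, no common factor, positive leading denominator coefficient)

Therefore the answer is (32*s^5 + 48*s^4 - 154*s^3 + 111*s^2 - 31*s + 3)/(48*s^6 + 128*s^5 - 119*s^4 - 47*s^3 + 41*s^2 - 14*s + 4).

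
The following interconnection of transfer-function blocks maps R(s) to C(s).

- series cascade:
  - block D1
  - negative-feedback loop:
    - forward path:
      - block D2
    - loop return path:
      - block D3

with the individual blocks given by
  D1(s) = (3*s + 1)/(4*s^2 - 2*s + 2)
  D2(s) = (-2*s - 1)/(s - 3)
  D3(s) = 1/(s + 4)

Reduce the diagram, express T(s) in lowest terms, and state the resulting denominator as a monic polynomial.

Step 1. close the feedback loop around D2, D3 gives (-2*s^2 - 9*s - 4)/(s^2 - s - 13)
Step 2. combine D1, [D2/(1+D2*D3)] in series gives (-6*s^3 - 29*s^2 - 21*s - 4)/(4*s^4 - 6*s^3 - 48*s^2 + 24*s - 26)
T(s) is the step-2 result (common factors already cancelled). Leading coefficient of the denominator: 4. Divide through by 4 for the monic polynomial.

Hence the answer: s^4 - 3*s^3/2 - 12*s^2 + 6*s - 13/2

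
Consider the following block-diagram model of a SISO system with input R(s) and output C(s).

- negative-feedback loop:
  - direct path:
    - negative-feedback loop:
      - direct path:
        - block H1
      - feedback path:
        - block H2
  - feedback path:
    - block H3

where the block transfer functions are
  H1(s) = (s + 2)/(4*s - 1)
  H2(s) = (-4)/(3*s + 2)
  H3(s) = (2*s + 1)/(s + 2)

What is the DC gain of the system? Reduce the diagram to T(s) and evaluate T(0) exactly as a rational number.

Reducing step by step:

1. feedback reduction of H1, H2 = (3*s^2 + 8*s + 4)/(12*s^2 + s - 10)
2. feedback reduction of [H1/(1+H1*H2)], H3 = (3*s^2 + 8*s + 4)/(18*s^2 + 8*s - 8)
The step-2 result is T(s). Setting s = 0: T(0) = 4/(-8) = -1/2.

Answer: -1/2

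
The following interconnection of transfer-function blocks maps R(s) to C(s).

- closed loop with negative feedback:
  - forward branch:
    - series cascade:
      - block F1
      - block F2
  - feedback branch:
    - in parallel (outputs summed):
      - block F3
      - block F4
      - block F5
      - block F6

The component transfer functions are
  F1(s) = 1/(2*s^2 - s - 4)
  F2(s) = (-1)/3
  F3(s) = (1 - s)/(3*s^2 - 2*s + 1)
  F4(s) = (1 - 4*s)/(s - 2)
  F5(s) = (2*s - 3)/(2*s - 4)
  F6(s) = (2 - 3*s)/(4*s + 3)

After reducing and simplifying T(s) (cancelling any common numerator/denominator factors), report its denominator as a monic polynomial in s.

Answer: s^6 - 29*s^5/12 - 3*s^4/4 + 313*s^3/72 + 5*s^2/48 - 25*s/24 + 167/144

Working:
Step 1 - reduce the series chain F1, F2, giving (-1)/(6*s^2 - 3*s - 12)
Step 2 - reduce the parallel group F3, F4, F5, F6, giving (-90*s^4 + 34*s^3 - 33*s^2 + 18*s - 23)/(24*s^4 - 46*s^3 - 8*s^2 + 14*s - 12)
Step 3 - apply the feedback formula to (F1*F2), (F3+F4+F5+F6), giving (-24*s^4 + 46*s^3 + 8*s^2 - 14*s + 12)/(144*s^6 - 348*s^5 - 108*s^4 + 626*s^3 + 15*s^2 - 150*s + 167)
No further cancellation is possible in the step-3 result, so that is T(s). Its denominator becomes monic after dividing by the leading coefficient 144.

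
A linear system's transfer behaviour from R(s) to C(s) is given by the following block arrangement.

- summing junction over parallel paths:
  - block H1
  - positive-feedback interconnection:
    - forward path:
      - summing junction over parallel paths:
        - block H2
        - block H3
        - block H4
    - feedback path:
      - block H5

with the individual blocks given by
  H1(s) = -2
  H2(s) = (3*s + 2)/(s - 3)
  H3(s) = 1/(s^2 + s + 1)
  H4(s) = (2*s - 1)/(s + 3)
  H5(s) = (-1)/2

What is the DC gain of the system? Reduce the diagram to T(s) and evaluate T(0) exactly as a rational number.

Step 1. sum the parallel branches H2, H3, H4 = (5*s^4 + 9*s^3 + 19*s^2 + 13*s)/(s^4 + s^3 - 8*s^2 - 9*s - 9)
Step 2. reduce the feedback loop with forward (H2+H3+H4) and return H5 = (10*s^4 + 18*s^3 + 38*s^2 + 26*s)/(7*s^4 + 11*s^3 + 3*s^2 - 5*s - 18)
Step 3. parallel reduction of H1, [(H2+H3+H4)/(1-(H2+H3+H4)*H5)] = (-4*s^4 - 4*s^3 + 32*s^2 + 36*s + 36)/(7*s^4 + 11*s^3 + 3*s^2 - 5*s - 18)
DC gain: substitute s = 0 into T(s) from step 3: T(0) = 36/(-18) = -2.

Final answer: -2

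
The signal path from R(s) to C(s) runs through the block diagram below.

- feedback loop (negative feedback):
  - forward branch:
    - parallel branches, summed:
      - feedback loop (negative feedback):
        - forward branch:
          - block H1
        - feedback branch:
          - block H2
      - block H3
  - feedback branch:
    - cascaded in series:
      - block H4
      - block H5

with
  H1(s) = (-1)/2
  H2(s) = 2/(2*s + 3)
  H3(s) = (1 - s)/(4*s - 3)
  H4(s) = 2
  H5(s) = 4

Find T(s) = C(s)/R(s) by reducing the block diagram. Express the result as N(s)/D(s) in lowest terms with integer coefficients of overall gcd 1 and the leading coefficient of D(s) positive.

Reducing step by step:

Step 1 - feedback reduction of H1, H2: (-2*s - 3)/(4*s + 4)
Step 2 - sum the parallel branches [H1/(1+H1*H2)], H3: (-12*s^2 - 6*s + 13)/(16*s^2 + 4*s - 12)
Step 3 - reduce the series chain H4, H5: 8
Step 4 - apply the feedback formula to ([H1/(1+H1*H2)]+H3), (H4*H5); the result is T(s) itself (integer coefficients, no common factor, positive leading denominator coefficient)

Answer: (12*s^2 + 6*s - 13)/(80*s^2 + 44*s - 92)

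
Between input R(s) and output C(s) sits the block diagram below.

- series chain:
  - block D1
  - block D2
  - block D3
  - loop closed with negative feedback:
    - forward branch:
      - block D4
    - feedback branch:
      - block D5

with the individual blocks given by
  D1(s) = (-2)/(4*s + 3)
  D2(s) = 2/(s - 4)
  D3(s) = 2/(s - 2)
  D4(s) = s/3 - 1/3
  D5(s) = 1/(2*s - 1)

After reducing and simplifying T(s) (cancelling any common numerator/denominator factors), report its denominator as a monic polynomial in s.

Step 1: collapse the loop (D4 forward, D5 return) gives (2*s^2 - 3*s + 1)/(7*s - 4)
Step 2: series reduction of D1, D2, D3, [D4/(1+D4*D5)] gives (-16*s^2 + 24*s - 8)/(28*s^4 - 163*s^3 + 182*s^2 + 112*s - 96)
No further cancellation is possible in the step-2 result, so that is T(s). Its denominator becomes monic after dividing by the leading coefficient 28.

Final answer: s^4 - 163*s^3/28 + 13*s^2/2 + 4*s - 24/7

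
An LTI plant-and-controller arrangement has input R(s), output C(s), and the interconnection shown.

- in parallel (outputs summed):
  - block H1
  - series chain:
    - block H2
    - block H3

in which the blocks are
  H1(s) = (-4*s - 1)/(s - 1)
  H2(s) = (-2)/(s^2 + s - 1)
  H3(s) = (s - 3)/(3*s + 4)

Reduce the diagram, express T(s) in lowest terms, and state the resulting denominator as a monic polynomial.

1. cascade H2, H3; result (6 - 2*s)/(3*s^3 + 7*s^2 + s - 4)
2. combine H1, (H2*H3) in parallel; result (-12*s^4 - 31*s^3 - 13*s^2 + 23*s - 2)/(3*s^4 + 4*s^3 - 6*s^2 - 5*s + 4)
T(s) is the step-2 result (common factors already cancelled). Leading coefficient of the denominator: 3. Divide through by 3 for the monic polynomial.

Answer: s^4 + 4*s^3/3 - 2*s^2 - 5*s/3 + 4/3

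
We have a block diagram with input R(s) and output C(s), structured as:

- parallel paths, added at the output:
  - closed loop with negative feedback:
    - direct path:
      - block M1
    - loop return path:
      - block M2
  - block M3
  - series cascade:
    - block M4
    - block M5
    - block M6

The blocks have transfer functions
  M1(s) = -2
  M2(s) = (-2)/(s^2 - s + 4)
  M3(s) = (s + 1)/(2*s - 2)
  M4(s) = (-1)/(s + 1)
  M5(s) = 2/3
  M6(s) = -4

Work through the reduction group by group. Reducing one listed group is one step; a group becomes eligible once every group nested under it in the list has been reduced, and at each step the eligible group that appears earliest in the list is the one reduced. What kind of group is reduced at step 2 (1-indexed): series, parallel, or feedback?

Reducing step by step:

1. close the feedback loop around M1, M2
2. reduce the series chain M4, M5, M6
3. reduce the parallel group [M1/(1+M1*M2)], M3, (M4*M5*M6)
Step 2 collapses a series group.

Answer: series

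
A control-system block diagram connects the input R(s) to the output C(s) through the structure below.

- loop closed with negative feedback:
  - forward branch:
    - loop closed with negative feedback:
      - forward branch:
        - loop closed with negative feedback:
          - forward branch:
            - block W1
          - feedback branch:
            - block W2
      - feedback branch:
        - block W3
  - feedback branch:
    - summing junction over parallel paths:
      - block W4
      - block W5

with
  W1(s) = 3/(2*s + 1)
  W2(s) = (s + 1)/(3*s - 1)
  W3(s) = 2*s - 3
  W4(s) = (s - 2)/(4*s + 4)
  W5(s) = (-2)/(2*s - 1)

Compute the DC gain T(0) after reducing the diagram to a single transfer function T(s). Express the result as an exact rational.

Step 1 - collapse the loop (W1 forward, W2 return) = (9*s - 3)/(6*s^2 + 4*s + 2)
Step 2 - collapse the loop ([W1/(1+W1*W2)] forward, W3 return) = (9*s - 3)/(24*s^2 - 29*s + 11)
Step 3 - sum the parallel branches W4, W5 = (2*s^2 - 13*s - 6)/(8*s^2 + 4*s - 4)
Step 4 - feedback reduction of [[W1/(1+W1*W2)]/(1+[W1/(1+W1*W2)]*W3)], (W4+W5) = (72*s^3 + 12*s^2 - 48*s + 12)/(192*s^4 - 118*s^3 - 247*s^2 + 145*s - 26)
Evaluating the step-4 result (the overall T(s)) at s = 0 gives T(0) = 12/(-26) = -6/13.

Hence the answer: -6/13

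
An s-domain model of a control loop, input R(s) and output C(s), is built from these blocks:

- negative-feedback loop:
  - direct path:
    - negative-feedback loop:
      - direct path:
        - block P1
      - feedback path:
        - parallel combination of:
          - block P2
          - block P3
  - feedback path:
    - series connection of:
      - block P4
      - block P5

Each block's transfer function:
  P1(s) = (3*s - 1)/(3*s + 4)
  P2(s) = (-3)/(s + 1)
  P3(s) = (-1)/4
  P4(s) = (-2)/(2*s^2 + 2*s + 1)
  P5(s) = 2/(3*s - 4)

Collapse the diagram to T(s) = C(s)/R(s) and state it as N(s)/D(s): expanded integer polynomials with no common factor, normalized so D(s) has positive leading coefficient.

1. parallel reduction of P2, P3 = (-s - 13)/(4*s + 4)
2. close the feedback loop around P1, (P2+P3) = (12*s^2 + 8*s - 4)/(9*s^2 - 10*s + 29)
3. reduce the series chain P4, P5 = (-4)/(6*s^3 - 2*s^2 - 5*s - 4)
4. feedback reduction of [P1/(1+P1*(P2+P3))], (P4*P5), which is the overall transfer function T(s) = C(s)/R(s) in lowest terms

Hence the answer: (72*s^5 + 24*s^4 - 100*s^3 - 80*s^2 - 12*s + 16)/(54*s^5 - 78*s^4 + 149*s^3 - 92*s^2 - 137*s - 100)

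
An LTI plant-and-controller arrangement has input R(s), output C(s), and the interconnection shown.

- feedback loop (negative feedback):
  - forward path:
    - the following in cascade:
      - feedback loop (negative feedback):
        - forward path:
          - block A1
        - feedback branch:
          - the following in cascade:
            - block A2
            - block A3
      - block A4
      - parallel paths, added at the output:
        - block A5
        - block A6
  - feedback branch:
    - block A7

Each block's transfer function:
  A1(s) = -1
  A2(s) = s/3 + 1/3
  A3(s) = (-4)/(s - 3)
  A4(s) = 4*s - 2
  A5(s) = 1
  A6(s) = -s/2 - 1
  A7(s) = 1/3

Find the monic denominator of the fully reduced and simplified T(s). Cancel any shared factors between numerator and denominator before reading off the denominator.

Reducing step by step:

Step 1: series reduction of A2, A3 -> (-4*s - 4)/(3*s - 9)
Step 2: feedback reduction of A1, (A2*A3) -> (9 - 3*s)/(7*s - 5)
Step 3: add A5, A6 (parallel) -> (-s)/2
Step 4: multiply [A1/(1+A1*(A2*A3))], A4, (A5+A6) (series) -> (6*s^3 - 21*s^2 + 9*s)/(7*s - 5)
Step 5: close the feedback loop around ([A1/(1+A1*(A2*A3))]*A4*(A5+A6)), A7 -> (6*s^3 - 21*s^2 + 9*s)/(2*s^3 - 7*s^2 + 10*s - 5)
That last expression is T(s), already simplified. Scaling its denominator by 1/2 (the reciprocal of the leading coefficient) yields the monic denominator.

Answer: s^3 - 7*s^2/2 + 5*s - 5/2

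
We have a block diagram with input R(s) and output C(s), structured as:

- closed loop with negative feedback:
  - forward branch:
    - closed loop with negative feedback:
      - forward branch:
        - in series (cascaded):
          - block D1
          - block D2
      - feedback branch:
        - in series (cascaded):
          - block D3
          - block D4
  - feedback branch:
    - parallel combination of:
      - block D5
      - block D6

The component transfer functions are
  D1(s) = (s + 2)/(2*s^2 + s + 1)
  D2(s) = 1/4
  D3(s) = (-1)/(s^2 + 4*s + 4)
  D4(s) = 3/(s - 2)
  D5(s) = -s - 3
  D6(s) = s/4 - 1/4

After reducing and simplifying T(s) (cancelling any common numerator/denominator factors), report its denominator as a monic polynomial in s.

Step 1. reduce the series chain D1, D2 = (s + 2)/(8*s^2 + 4*s + 4)
Step 2. reduce the series chain D3, D4 = (-3)/(s^3 + 2*s^2 - 4*s - 8)
Step 3. reduce the feedback loop with forward (D1*D2) and return (D3*D4) = (s^3 + 2*s^2 - 4*s - 8)/(8*s^4 + 4*s^3 - 28*s^2 - 16*s - 19)
Step 4. add D5, D6 (parallel) = -3*s/4 - 13/4
Step 5. close the feedback loop around [(D1*D2)/(1+(D1*D2)*(D3*D4))], (D5+D6) = (4*s^3 + 8*s^2 - 16*s - 32)/(29*s^4 - 3*s^3 - 126*s^2 + 12*s + 28)
No further cancellation is possible in the step-5 result, so that is T(s). Its denominator becomes monic after dividing by the leading coefficient 29.

Therefore the answer is s^4 - 3*s^3/29 - 126*s^2/29 + 12*s/29 + 28/29.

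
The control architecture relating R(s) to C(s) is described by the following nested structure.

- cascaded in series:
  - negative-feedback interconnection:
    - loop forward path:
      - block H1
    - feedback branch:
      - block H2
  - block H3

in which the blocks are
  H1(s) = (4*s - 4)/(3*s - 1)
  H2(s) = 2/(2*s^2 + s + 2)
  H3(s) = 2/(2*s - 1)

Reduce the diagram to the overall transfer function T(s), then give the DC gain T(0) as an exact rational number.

Reducing step by step:

Step 1 - feedback reduction of H1, H2 gives (8*s^3 - 4*s^2 + 4*s - 8)/(6*s^3 + s^2 + 13*s - 10)
Step 2 - multiply [H1/(1+H1*H2)], H3 (series) gives (16*s^3 - 8*s^2 + 8*s - 16)/(12*s^4 - 4*s^3 + 25*s^2 - 33*s + 10)
The step-2 result is T(s). Setting s = 0: T(0) = -16/10 = -8/5.

Answer: -8/5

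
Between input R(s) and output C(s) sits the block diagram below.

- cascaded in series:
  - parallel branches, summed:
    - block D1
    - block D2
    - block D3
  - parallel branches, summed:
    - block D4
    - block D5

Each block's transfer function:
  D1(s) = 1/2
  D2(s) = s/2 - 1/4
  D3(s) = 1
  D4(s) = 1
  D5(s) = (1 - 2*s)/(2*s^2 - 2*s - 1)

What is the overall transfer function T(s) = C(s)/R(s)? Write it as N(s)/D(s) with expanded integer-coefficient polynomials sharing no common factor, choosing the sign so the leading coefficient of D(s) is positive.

(1) combine D1, D2, D3 in parallel, giving s/2 + 5/4
(2) sum the parallel branches D4, D5, giving (2*s^2 - 4*s)/(2*s^2 - 2*s - 1)
(3) series reduction of (D1+D2+D3), (D4+D5), which is the overall transfer function T(s) = C(s)/R(s) in lowest terms

Therefore the answer is (2*s^3 + s^2 - 10*s)/(4*s^2 - 4*s - 2).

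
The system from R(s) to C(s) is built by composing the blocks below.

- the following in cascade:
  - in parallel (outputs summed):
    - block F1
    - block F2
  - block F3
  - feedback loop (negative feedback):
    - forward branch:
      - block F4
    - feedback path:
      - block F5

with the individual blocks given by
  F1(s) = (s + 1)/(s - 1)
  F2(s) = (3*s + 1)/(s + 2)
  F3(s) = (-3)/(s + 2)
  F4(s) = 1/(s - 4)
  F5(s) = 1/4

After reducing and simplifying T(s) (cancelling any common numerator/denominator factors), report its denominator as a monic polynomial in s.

The answer is s^4 - 3*s^3/4 - 45*s^2/4 - 4*s + 15.

Reasoning:
[1] parallel reduction of F1, F2, giving (4*s^2 + s + 1)/(s^2 + s - 2)
[2] reduce the feedback loop with forward F4 and return F5, giving 4/(4*s - 15)
[3] reduce the series chain (F1+F2), F3, [F4/(1+F4*F5)], giving (-48*s^2 - 12*s - 12)/(4*s^4 - 3*s^3 - 45*s^2 - 16*s + 60)
That last expression is T(s), already simplified. Scaling its denominator by 1/4 (the reciprocal of the leading coefficient) yields the monic denominator.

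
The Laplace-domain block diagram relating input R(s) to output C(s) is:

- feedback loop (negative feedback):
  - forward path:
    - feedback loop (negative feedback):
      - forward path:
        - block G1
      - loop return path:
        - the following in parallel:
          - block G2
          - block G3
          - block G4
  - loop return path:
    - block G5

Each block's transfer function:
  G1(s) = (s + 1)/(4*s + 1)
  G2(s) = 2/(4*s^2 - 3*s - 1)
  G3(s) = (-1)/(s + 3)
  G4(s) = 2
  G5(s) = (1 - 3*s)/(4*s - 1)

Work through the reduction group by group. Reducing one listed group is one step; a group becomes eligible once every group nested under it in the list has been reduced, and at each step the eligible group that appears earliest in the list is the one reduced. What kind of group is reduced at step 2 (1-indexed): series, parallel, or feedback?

The answer is feedback.

Reasoning:
Step 1 - parallel reduction of G2, G3, G4
Step 2 - collapse the loop (G1 forward, (G2+G3+G4) return)
Step 3 - close the feedback loop around [G1/(1+G1*(G2+G3+G4))], G5
Step 2: feedback.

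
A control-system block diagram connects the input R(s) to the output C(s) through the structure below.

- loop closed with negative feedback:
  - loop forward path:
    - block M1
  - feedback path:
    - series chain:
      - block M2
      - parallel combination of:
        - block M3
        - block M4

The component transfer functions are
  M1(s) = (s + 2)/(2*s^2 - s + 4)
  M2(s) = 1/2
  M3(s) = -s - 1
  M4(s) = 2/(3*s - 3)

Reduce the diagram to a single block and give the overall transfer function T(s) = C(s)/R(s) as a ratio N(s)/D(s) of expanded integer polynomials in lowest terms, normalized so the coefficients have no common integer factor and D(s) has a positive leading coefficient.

(1) add M3, M4 (parallel) -> (5 - 3*s^2)/(3*s - 3)
(2) multiply M2, (M3+M4) (series) -> (5 - 3*s^2)/(6*s - 6)
(3) close the feedback loop around M1, (M2*(M3+M4)): this yields T(s), and no further normalization is needed

Hence the answer: (6*s^2 + 6*s - 12)/(9*s^3 - 24*s^2 + 35*s - 14)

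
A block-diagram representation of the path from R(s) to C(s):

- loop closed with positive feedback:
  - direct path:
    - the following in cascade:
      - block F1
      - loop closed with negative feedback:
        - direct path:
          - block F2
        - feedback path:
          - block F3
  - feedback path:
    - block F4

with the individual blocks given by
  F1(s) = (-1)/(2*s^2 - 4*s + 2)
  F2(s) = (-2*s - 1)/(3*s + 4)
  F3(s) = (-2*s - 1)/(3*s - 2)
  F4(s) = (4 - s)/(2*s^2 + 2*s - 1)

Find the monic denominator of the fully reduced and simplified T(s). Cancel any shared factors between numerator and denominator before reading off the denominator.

1. feedback reduction of F2, F3: (-6*s^2 + s + 2)/(13*s^2 + 10*s - 7)
2. combine F1, [F2/(1+F2*F3)] in series: (6*s^2 - s - 2)/(26*s^4 - 32*s^3 - 28*s^2 + 48*s - 14)
3. apply the feedback formula to (F1*[F2/(1+F2*F3)]), F4: (12*s^4 + 10*s^3 - 12*s^2 - 3*s + 2)/(52*s^6 - 12*s^5 - 146*s^4 + 78*s^3 + 71*s^2 - 74*s + 22)
That last expression is T(s), already simplified. Scaling its denominator by 1/52 (the reciprocal of the leading coefficient) yields the monic denominator.

Therefore the answer is s^6 - 3*s^5/13 - 73*s^4/26 + 3*s^3/2 + 71*s^2/52 - 37*s/26 + 11/26.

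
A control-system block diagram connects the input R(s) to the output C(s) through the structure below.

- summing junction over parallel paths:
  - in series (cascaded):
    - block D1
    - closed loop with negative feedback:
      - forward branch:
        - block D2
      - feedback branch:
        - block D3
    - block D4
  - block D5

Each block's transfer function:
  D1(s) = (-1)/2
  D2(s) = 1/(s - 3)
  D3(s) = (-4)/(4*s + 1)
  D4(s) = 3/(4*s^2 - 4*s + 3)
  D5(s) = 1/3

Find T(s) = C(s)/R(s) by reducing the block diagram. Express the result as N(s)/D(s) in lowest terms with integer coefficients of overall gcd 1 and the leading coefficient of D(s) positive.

Step 1 - close the feedback loop around D2, D3 -> (4*s + 1)/(4*s^2 - 11*s - 7)
Step 2 - series reduction of D1, [D2/(1+D2*D3)], D4 -> (-12*s - 3)/(32*s^4 - 120*s^3 + 56*s^2 - 10*s - 42)
Step 3 - parallel reduction of (D1*[D2/(1+D2*D3)]*D4), D5; the result is T(s) itself (integer coefficients, no common factor, positive leading denominator coefficient)

Therefore the answer is (32*s^4 - 120*s^3 + 56*s^2 - 46*s - 51)/(96*s^4 - 360*s^3 + 168*s^2 - 30*s - 126).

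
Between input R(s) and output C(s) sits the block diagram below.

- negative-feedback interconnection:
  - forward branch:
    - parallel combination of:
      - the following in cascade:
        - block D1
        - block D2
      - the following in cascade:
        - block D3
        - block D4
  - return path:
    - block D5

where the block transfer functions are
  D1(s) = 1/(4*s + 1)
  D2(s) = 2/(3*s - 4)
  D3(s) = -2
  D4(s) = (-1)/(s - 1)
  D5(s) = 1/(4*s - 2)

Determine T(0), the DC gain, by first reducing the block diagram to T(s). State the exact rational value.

Step 1 - reduce the series chain D1, D2, giving 2/(12*s^2 - 13*s - 4)
Step 2 - combine D3, D4 in series, giving 2/(s - 1)
Step 3 - add (D1*D2), (D3*D4) (parallel), giving (24*s^2 - 24*s - 10)/(12*s^3 - 25*s^2 + 9*s + 4)
Step 4 - apply the feedback formula to ((D1*D2)+(D3*D4)), D5, giving (48*s^3 - 72*s^2 + 4*s + 10)/(24*s^4 - 62*s^3 + 55*s^2 - 13*s - 9)
That last expression is T(s); at s = 0 only the constant terms survive, so T(0) = 10/(-9) = -10/9.

Hence the answer: -10/9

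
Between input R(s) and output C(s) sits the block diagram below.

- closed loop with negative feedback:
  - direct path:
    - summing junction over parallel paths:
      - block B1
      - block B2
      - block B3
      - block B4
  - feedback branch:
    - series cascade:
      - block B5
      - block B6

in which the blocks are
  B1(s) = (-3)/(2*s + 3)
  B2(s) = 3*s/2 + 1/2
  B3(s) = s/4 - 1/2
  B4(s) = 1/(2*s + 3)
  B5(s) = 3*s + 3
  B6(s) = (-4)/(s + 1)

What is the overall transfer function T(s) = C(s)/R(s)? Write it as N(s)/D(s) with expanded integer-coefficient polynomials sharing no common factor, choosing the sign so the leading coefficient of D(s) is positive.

Reducing step by step:

Step 1: parallel reduction of B1, B2, B3, B4; result (14*s^2 + 21*s - 8)/(8*s + 12)
Step 2: series reduction of B5, B6; result -12
Step 3: close the feedback loop around (B1+B2+B3+B4), (B5*B6) - this is the overall T(s), already in the required normalized form

Answer: (-14*s^2 - 21*s + 8)/(168*s^2 + 244*s - 108)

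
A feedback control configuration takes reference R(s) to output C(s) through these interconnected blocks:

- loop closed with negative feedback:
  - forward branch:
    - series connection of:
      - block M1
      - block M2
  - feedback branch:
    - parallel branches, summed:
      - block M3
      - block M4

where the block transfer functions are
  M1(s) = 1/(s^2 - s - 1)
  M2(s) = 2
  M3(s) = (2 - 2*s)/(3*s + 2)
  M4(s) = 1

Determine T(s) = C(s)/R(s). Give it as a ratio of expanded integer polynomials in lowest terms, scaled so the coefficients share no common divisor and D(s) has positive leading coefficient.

Answer: (6*s + 4)/(3*s^3 - s^2 - 3*s + 6)

Working:
Step 1: cascade M1, M2 gives 2/(s^2 - s - 1)
Step 2: add M3, M4 (parallel) gives (s + 4)/(3*s + 2)
Step 3: reduce the feedback loop with forward (M1*M2) and return (M3+M4); the result is T(s) itself (integer coefficients, no common factor, positive leading denominator coefficient)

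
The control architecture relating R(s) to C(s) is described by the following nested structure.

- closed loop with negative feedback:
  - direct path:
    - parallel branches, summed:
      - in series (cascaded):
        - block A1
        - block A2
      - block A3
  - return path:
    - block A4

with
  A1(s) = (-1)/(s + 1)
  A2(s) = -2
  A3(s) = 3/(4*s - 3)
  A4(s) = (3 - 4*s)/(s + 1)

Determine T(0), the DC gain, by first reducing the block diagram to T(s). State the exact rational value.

Answer: 1/4

Working:
[1] combine A1, A2 in series = 2/(s + 1)
[2] reduce the parallel group (A1*A2), A3 = (11*s - 3)/(4*s^2 + s - 3)
[3] collapse the loop (((A1*A2)+A3) forward, A4 return) = (11*s^2 + 8*s - 3)/(4*s^3 - 39*s^2 + 43*s - 12)
That last expression is T(s); at s = 0 only the constant terms survive, so T(0) = -3/(-12) = 1/4.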